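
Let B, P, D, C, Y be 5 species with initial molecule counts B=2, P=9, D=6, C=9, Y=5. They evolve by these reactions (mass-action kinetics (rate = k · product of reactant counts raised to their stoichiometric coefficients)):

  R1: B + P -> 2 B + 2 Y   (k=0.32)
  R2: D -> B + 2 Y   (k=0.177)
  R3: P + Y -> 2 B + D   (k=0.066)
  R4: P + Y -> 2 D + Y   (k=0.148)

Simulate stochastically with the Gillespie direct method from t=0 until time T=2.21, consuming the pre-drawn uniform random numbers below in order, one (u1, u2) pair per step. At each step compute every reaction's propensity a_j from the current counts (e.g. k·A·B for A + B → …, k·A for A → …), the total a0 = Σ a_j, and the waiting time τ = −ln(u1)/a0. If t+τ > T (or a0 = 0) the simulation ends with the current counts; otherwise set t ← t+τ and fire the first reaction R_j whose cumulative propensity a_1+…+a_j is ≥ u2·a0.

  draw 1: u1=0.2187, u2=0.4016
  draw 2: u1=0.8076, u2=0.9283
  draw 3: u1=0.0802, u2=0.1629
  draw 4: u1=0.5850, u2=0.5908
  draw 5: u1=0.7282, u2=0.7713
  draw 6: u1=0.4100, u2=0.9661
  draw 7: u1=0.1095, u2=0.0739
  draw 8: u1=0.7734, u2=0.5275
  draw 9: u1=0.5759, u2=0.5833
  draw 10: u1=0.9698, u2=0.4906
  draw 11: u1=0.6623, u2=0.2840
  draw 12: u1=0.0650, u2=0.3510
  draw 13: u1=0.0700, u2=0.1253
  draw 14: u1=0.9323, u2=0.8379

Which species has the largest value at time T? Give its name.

Dominant species at T: Y

t=0.000: B=2 P=9 D=6 C=9 Y=5
Draw 1: a1=5.760, a2=1.062, a3=2.970, a4=6.660, a0=16.452; τ=−ln(0.2187)/16.452=0.092 → t=0.092; u2·a0=0.4016·16.452=6.607; a1=5.760 < 6.607 ≤ a1+a2=6.822 → R2 fires; B=3 P=9 D=5 C=9 Y=7
Draw 2: a1=8.640, a2=0.885, a3=4.158, a4=9.324, a0=23.007; τ=−ln(0.8076)/23.007=0.009 → t=0.102; u2·a0=0.9283·23.007=21.357; a1+…+a3=13.683 < 21.357 ≤ a1+…+a4=23.007 → R4 fires; B=3 P=8 D=7 C=9 Y=7
Draw 3: a1=7.680, a2=1.239, a3=3.696, a4=8.288, a0=20.903; τ=−ln(0.0802)/20.903=0.121 → t=0.222; u2·a0=0.1629·20.903=3.405 ≤ a1=7.680 → R1 fires; B=4 P=7 D=7 C=9 Y=9
Draw 4: a1=8.960, a2=1.239, a3=4.158, a4=9.324, a0=23.681; τ=−ln(0.5850)/23.681=0.023 → t=0.245; u2·a0=0.5908·23.681=13.991; a1+a2=10.199 < 13.991 ≤ a1+…+a3=14.357 → R3 fires; B=6 P=6 D=8 C=9 Y=8
Draw 5: a1=11.520, a2=1.416, a3=3.168, a4=7.104, a0=23.208; τ=−ln(0.7282)/23.208=0.014 → t=0.259; u2·a0=0.7713·23.208=17.900; a1+…+a3=16.104 < 17.900 ≤ a1+…+a4=23.208 → R4 fires; B=6 P=5 D=10 C=9 Y=8
Draw 6: a1=9.600, a2=1.770, a3=2.640, a4=5.920, a0=19.930; τ=−ln(0.4100)/19.930=0.045 → t=0.303; u2·a0=0.9661·19.930=19.254; a1+…+a3=14.010 < 19.254 ≤ a1+…+a4=19.930 → R4 fires; B=6 P=4 D=12 C=9 Y=8
Draw 7: a1=7.680, a2=2.124, a3=2.112, a4=4.736, a0=16.652; τ=−ln(0.1095)/16.652=0.133 → t=0.436; u2·a0=0.0739·16.652=1.231 ≤ a1=7.680 → R1 fires; B=7 P=3 D=12 C=9 Y=10
Draw 8: a1=6.720, a2=2.124, a3=1.980, a4=4.440, a0=15.264; τ=−ln(0.7734)/15.264=0.017 → t=0.453; u2·a0=0.5275·15.264=8.052; a1=6.720 < 8.052 ≤ a1+a2=8.844 → R2 fires; B=8 P=3 D=11 C=9 Y=12
Draw 9: a1=7.680, a2=1.947, a3=2.376, a4=5.328, a0=17.331; τ=−ln(0.5759)/17.331=0.032 → t=0.485; u2·a0=0.5833·17.331=10.109; a1+a2=9.627 < 10.109 ≤ a1+…+a3=12.003 → R3 fires; B=10 P=2 D=12 C=9 Y=11
Draw 10: a1=6.400, a2=2.124, a3=1.452, a4=3.256, a0=13.232; τ=−ln(0.9698)/13.232=0.002 → t=0.487; u2·a0=0.4906·13.232=6.492; a1=6.400 < 6.492 ≤ a1+a2=8.524 → R2 fires; B=11 P=2 D=11 C=9 Y=13
Draw 11: a1=7.040, a2=1.947, a3=1.716, a4=3.848, a0=14.551; τ=−ln(0.6623)/14.551=0.028 → t=0.516; u2·a0=0.2840·14.551=4.132 ≤ a1=7.040 → R1 fires; B=12 P=1 D=11 C=9 Y=15
Draw 12: a1=3.840, a2=1.947, a3=0.990, a4=2.220, a0=8.997; τ=−ln(0.0650)/8.997=0.304 → t=0.819; u2·a0=0.3510·8.997=3.158 ≤ a1=3.840 → R1 fires; B=13 P=0 D=11 C=9 Y=17
Draw 13: a1=0.000, a2=1.947, a3=0.000, a4=0.000, a0=1.947; τ=−ln(0.0700)/1.947=1.366 → t=2.185; u2·a0=0.1253·1.947=0.244; a1=0.000 < 0.244 ≤ a1+a2=1.947 → R2 fires; B=14 P=0 D=10 C=9 Y=19
Draw 14: a1=0.000, a2=1.770, a3=0.000, a4=0.000, a0=1.770; τ=−ln(0.9323)/1.770=0.040 → t=2.225 > T=2.21: stop.
At T=2.21: B=14 P=0 D=10 C=9 Y=19; the largest is Y.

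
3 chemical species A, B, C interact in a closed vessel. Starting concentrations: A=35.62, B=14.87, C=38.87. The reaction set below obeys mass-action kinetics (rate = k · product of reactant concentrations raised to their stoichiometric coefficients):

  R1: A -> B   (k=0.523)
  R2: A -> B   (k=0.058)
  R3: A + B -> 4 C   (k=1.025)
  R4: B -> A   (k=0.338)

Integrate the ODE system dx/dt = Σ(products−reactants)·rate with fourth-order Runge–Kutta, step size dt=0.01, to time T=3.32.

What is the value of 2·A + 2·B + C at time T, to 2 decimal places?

Check how each reaction changes W = 2·A + 2·B + C (weight of products minus weight of reactants):
R1: A -> B: (2·1) − (2·1) = 2 − 2 = 0
R2: A -> B: (2·1) − (2·1) = 2 − 2 = 0
R3: A + B -> 4 C: (1·4) − (2·1 + 2·1) = 4 − 4 = 0
R4: B -> A: (2·1) − (2·1) = 2 − 2 = 0
Every reaction leaves W unchanged, so W is conserved and no simulation is needed: W(T) = W(0) = 2·35.62 + 2·14.87 + 38.87 = 139.85

Value at T = 139.85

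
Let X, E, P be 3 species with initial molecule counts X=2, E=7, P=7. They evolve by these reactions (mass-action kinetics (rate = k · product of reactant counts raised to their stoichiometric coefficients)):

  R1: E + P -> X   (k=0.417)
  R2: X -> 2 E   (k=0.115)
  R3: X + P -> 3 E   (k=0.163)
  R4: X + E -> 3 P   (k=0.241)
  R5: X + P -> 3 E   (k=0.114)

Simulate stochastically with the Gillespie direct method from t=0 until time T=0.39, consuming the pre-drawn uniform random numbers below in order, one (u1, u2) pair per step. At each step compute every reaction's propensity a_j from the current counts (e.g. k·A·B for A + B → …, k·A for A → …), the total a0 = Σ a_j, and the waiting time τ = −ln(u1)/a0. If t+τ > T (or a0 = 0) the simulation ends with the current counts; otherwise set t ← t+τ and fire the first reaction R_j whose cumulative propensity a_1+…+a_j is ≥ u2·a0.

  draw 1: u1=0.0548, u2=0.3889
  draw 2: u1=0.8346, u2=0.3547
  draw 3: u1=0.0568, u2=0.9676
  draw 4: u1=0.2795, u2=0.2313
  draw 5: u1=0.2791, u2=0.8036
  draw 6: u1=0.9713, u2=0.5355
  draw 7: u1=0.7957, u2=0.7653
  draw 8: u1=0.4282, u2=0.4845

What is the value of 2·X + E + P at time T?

Check how each reaction changes W = 2·X + E + P (weight of products minus weight of reactants):
R1: E + P -> X: (2·1) − (1·1 + 1·1) = 2 − 2 = 0
R2: X -> 2 E: (1·2) − (2·1) = 2 − 2 = 0
R3: X + P -> 3 E: (1·3) − (2·1 + 1·1) = 3 − 3 = 0
R4: X + E -> 3 P: (1·3) − (2·1 + 1·1) = 3 − 3 = 0
R5: X + P -> 3 E: (1·3) − (2·1 + 1·1) = 3 − 3 = 0
Every reaction leaves W unchanged, so W is conserved and no simulation is needed: W(T) = W(0) = 2·2 + 7 + 7 = 18

Value at T = 18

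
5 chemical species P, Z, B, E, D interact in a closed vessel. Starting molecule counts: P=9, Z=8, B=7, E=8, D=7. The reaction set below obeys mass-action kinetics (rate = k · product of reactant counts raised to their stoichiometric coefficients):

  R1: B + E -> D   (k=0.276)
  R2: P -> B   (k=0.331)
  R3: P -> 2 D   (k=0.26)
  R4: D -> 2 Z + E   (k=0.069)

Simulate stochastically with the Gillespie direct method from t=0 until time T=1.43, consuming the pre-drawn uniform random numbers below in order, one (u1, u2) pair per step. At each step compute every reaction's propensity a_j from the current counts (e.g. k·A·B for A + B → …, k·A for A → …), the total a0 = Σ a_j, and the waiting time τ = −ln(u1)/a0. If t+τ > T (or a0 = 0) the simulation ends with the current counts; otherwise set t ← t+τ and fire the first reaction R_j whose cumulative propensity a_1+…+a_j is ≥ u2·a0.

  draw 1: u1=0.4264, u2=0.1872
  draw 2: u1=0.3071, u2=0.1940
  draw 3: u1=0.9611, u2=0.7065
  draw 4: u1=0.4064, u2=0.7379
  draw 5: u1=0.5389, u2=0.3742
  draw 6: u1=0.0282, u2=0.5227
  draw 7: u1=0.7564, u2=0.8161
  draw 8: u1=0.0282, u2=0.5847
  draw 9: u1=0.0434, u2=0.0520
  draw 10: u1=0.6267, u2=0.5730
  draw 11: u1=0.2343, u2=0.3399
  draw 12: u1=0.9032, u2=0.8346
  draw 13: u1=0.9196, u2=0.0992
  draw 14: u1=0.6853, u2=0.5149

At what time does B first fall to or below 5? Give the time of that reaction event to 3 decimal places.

t=0.000: P=9 Z=8 B=7 E=8 D=7
Draw 1: a1=15.456, a2=2.979, a3=2.340, a4=0.483, a0=21.258; τ=−ln(0.4264)/21.258=0.040 → t=0.040; u2·a0=0.1872·21.258=3.979 ≤ a1=15.456 → R1 fires; P=9 Z=8 B=6 E=7 D=8
Draw 2: a1=11.592, a2=2.979, a3=2.340, a4=0.552, a0=17.463; τ=−ln(0.3071)/17.463=0.068 → t=0.108; u2·a0=0.1940·17.463=3.388 ≤ a1=11.592 → R1 fires; P=9 Z=8 B=5 E=6 D=9
Draw 3: a1=8.280, a2=2.979, a3=2.340, a4=0.621, a0=14.220; τ=−ln(0.9611)/14.220=0.003 → t=0.110; u2·a0=0.7065·14.220=10.046; a1=8.280 < 10.046 ≤ a1+a2=11.259 → R2 fires; P=8 Z=8 B=6 E=6 D=9
Draw 4: a1=9.936, a2=2.648, a3=2.080, a4=0.621, a0=15.285; τ=−ln(0.4064)/15.285=0.059 → t=0.169; u2·a0=0.7379·15.285=11.279; a1=9.936 < 11.279 ≤ a1+a2=12.584 → R2 fires; P=7 Z=8 B=7 E=6 D=9
Draw 5: a1=11.592, a2=2.317, a3=1.820, a4=0.621, a0=16.350; τ=−ln(0.5389)/16.350=0.038 → t=0.207; u2·a0=0.3742·16.350=6.118 ≤ a1=11.592 → R1 fires; P=7 Z=8 B=6 E=5 D=10
Draw 6: a1=8.280, a2=2.317, a3=1.820, a4=0.690, a0=13.107; τ=−ln(0.0282)/13.107=0.272 → t=0.479; u2·a0=0.5227·13.107=6.851 ≤ a1=8.280 → R1 fires; P=7 Z=8 B=5 E=4 D=11
Draw 7: a1=5.520, a2=2.317, a3=1.820, a4=0.759, a0=10.416; τ=−ln(0.7564)/10.416=0.027 → t=0.506; u2·a0=0.8161·10.416=8.500; a1+a2=7.837 < 8.500 ≤ a1+…+a3=9.657 → R3 fires; P=6 Z=8 B=5 E=4 D=13
Draw 8: a1=5.520, a2=1.986, a3=1.560, a4=0.897, a0=9.963; τ=−ln(0.0282)/9.963=0.358 → t=0.864; u2·a0=0.5847·9.963=5.825; a1=5.520 < 5.825 ≤ a1+a2=7.506 → R2 fires; P=5 Z=8 B=6 E=4 D=13
Draw 9: a1=6.624, a2=1.655, a3=1.300, a4=0.897, a0=10.476; τ=−ln(0.0434)/10.476=0.299 → t=1.164; u2·a0=0.0520·10.476=0.545 ≤ a1=6.624 → R1 fires; P=5 Z=8 B=5 E=3 D=14
Draw 10: a1=4.140, a2=1.655, a3=1.300, a4=0.966, a0=8.061; τ=−ln(0.6267)/8.061=0.058 → t=1.222; u2·a0=0.5730·8.061=4.619; a1=4.140 < 4.619 ≤ a1+a2=5.795 → R2 fires; P=4 Z=8 B=6 E=3 D=14
Draw 11: a1=4.968, a2=1.324, a3=1.040, a4=0.966, a0=8.298; τ=−ln(0.2343)/8.298=0.175 → t=1.397; u2·a0=0.3399·8.298=2.820 ≤ a1=4.968 → R1 fires; P=4 Z=8 B=5 E=2 D=15
Draw 12: a1=2.760, a2=1.324, a3=1.040, a4=1.035, a0=6.159; τ=−ln(0.9032)/6.159=0.017 → t=1.413; u2·a0=0.8346·6.159=5.140; a1+…+a3=5.124 < 5.140 ≤ a1+…+a4=6.159 → R4 fires; P=4 Z=10 B=5 E=3 D=14
Draw 13: a1=4.140, a2=1.324, a3=1.040, a4=0.966, a0=7.470; τ=−ln(0.9196)/7.470=0.011 → t=1.425; u2·a0=0.0992·7.470=0.741 ≤ a1=4.140 → R1 fires; P=4 Z=10 B=4 E=2 D=15
Draw 14: a1=2.208, a2=1.324, a3=1.040, a4=1.035, a0=5.607; τ=−ln(0.6853)/5.607=0.067 → t=1.492 > T=1.43: stop.
B first becomes ≤ 5 when it reaches 5 at the event at t=0.108.

Threshold first reached at t = 0.108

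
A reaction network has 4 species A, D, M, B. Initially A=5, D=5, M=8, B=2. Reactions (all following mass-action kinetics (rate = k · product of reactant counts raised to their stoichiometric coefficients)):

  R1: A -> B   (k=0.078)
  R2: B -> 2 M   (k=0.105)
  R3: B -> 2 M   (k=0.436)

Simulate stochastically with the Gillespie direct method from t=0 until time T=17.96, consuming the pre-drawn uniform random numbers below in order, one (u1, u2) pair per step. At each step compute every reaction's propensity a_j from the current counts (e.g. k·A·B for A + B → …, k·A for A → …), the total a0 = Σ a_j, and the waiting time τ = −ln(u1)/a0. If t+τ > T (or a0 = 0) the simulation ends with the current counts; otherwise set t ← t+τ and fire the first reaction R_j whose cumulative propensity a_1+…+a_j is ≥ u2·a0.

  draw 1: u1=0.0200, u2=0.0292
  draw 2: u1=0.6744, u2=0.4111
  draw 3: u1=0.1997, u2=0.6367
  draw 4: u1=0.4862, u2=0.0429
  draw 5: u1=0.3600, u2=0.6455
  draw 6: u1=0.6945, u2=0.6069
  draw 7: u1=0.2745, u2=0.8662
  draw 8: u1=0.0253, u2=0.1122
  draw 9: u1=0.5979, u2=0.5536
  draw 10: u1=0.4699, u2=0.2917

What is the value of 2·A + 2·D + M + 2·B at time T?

Value at T = 32

Check how each reaction changes W = 2·A + 2·D + M + 2·B (weight of products minus weight of reactants):
R1: A -> B: (2·1) − (2·1) = 2 − 2 = 0
R2: B -> 2 M: (1·2) − (2·1) = 2 − 2 = 0
R3: B -> 2 M: (1·2) − (2·1) = 2 − 2 = 0
Every reaction leaves W unchanged, so W is conserved and no simulation is needed: W(T) = W(0) = 2·5 + 2·5 + 8 + 2·2 = 32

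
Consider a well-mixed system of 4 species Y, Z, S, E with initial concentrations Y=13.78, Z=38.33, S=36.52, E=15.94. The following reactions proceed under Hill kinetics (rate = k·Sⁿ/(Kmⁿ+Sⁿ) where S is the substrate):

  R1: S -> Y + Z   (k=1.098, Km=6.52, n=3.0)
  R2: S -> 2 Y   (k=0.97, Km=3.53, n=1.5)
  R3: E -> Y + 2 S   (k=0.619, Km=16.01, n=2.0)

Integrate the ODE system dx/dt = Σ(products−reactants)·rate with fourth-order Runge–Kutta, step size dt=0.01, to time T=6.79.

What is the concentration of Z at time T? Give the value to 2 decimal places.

RK4 with dt=0.01: 679 steps to T=6.79. Trajectory (selected grid times):
t=0.00: Y=13.78 Z=38.33 S=36.52 E=15.94
t=0.75: Y=16.24 Z=39.15 S=35.45 E=15.71
t=1.51: Y=18.73 Z=39.98 S=34.37 E=15.48
t=2.26: Y=21.17 Z=40.80 S=33.29 E=15.26
t=3.02: Y=23.65 Z=41.62 S=32.20 E=15.04
t=3.77: Y=26.08 Z=42.44 S=31.11 E=14.82
t=4.53: Y=28.54 Z=43.27 S=30.01 E=14.61
t=5.28: Y=30.96 Z=44.08 S=28.91 E=14.40
t=6.04: Y=33.41 Z=44.91 S=27.80 E=14.19
t=6.79: Y=35.82 Z=45.72 S=26.70 E=13.98
Read off Z at T=6.79: 45.72

Z at T = 45.72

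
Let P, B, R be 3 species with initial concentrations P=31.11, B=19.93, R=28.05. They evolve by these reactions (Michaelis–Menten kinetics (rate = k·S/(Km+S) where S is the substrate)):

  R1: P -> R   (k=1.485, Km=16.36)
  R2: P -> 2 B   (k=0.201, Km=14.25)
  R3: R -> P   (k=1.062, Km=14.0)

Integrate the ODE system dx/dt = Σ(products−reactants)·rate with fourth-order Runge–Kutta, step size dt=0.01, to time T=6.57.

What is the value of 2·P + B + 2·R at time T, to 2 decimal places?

Check how each reaction changes W = 2·P + B + 2·R (weight of products minus weight of reactants):
R1: P -> R: (2·1) − (2·1) = 2 − 2 = 0
R2: P -> 2 B: (1·2) − (2·1) = 2 − 2 = 0
R3: R -> P: (2·1) − (2·1) = 2 − 2 = 0
Every reaction leaves W unchanged, so W is conserved and no simulation is needed: W(T) = W(0) = 2·31.11 + 19.93 + 2·28.05 = 138.25

Value at T = 138.25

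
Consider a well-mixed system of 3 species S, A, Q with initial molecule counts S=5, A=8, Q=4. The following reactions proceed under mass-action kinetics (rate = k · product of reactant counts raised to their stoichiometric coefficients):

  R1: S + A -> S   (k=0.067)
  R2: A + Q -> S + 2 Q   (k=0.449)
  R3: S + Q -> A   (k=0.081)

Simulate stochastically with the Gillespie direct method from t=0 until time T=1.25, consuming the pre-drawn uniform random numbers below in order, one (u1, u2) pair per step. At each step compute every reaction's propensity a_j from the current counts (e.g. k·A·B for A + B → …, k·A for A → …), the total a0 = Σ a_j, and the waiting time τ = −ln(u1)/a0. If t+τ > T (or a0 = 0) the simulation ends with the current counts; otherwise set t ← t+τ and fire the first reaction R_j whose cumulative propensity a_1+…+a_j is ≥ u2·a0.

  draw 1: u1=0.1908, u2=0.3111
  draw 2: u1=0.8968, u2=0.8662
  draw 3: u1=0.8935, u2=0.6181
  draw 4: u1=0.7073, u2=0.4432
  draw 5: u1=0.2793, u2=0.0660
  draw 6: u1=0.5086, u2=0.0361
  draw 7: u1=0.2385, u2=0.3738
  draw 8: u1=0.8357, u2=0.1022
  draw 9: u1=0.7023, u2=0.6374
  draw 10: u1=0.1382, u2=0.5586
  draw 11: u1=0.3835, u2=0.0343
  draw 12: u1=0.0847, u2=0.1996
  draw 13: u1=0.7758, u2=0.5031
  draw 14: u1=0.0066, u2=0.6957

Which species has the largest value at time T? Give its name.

t=0.000: S=5 A=8 Q=4
Draw 1: a1=2.680, a2=14.368, a3=1.620, a0=18.668; τ=−ln(0.1908)/18.668=0.089 → t=0.089; u2·a0=0.3111·18.668=5.808; a1=2.680 < 5.808 ≤ a1+a2=17.048 → R2 fires; S=6 A=7 Q=5
Draw 2: a1=2.814, a2=15.715, a3=2.430, a0=20.959; τ=−ln(0.8968)/20.959=0.005 → t=0.094; u2·a0=0.8662·20.959=18.155; a1=2.814 < 18.155 ≤ a1+a2=18.529 → R2 fires; S=7 A=6 Q=6
Draw 3: a1=2.814, a2=16.164, a3=3.402, a0=22.380; τ=−ln(0.8935)/22.380=0.005 → t=0.099; u2·a0=0.6181·22.380=13.833; a1=2.814 < 13.833 ≤ a1+a2=18.978 → R2 fires; S=8 A=5 Q=7
Draw 4: a1=2.680, a2=15.715, a3=4.536, a0=22.931; τ=−ln(0.7073)/22.931=0.015 → t=0.114; u2·a0=0.4432·22.931=10.163; a1=2.680 < 10.163 ≤ a1+a2=18.395 → R2 fires; S=9 A=4 Q=8
Draw 5: a1=2.412, a2=14.368, a3=5.832, a0=22.612; τ=−ln(0.2793)/22.612=0.056 → t=0.170; u2·a0=0.0660·22.612=1.492 ≤ a1=2.412 → R1 fires; S=9 A=3 Q=8
Draw 6: a1=1.809, a2=10.776, a3=5.832, a0=18.417; τ=−ln(0.5086)/18.417=0.037 → t=0.207; u2·a0=0.0361·18.417=0.665 ≤ a1=1.809 → R1 fires; S=9 A=2 Q=8
Draw 7: a1=1.206, a2=7.184, a3=5.832, a0=14.222; τ=−ln(0.2385)/14.222=0.101 → t=0.308; u2·a0=0.3738·14.222=5.316; a1=1.206 < 5.316 ≤ a1+a2=8.390 → R2 fires; S=10 A=1 Q=9
Draw 8: a1=0.670, a2=4.041, a3=7.290, a0=12.001; τ=−ln(0.8357)/12.001=0.015 → t=0.323; u2·a0=0.1022·12.001=1.227; a1=0.670 < 1.227 ≤ a1+a2=4.711 → R2 fires; S=11 A=0 Q=10
Draw 9: a1=0.000, a2=0.000, a3=8.910, a0=8.910; τ=−ln(0.7023)/8.910=0.040 → t=0.363; u2·a0=0.6374·8.910=5.679; a1+a2=0.000 < 5.679 ≤ a1+…+a3=8.910 → R3 fires; S=10 A=1 Q=9
Draw 10: a1=0.670, a2=4.041, a3=7.290, a0=12.001; τ=−ln(0.1382)/12.001=0.165 → t=0.527; u2·a0=0.5586·12.001=6.704; a1+a2=4.711 < 6.704 ≤ a1+…+a3=12.001 → R3 fires; S=9 A=2 Q=8
Draw 11: a1=1.206, a2=7.184, a3=5.832, a0=14.222; τ=−ln(0.3835)/14.222=0.067 → t=0.595; u2·a0=0.0343·14.222=0.488 ≤ a1=1.206 → R1 fires; S=9 A=1 Q=8
Draw 12: a1=0.603, a2=3.592, a3=5.832, a0=10.027; τ=−ln(0.0847)/10.027=0.246 → t=0.841; u2·a0=0.1996·10.027=2.001; a1=0.603 < 2.001 ≤ a1+a2=4.195 → R2 fires; S=10 A=0 Q=9
Draw 13: a1=0.000, a2=0.000, a3=7.290, a0=7.290; τ=−ln(0.7758)/7.290=0.035 → t=0.876; u2·a0=0.5031·7.290=3.668; a1+a2=0.000 < 3.668 ≤ a1+…+a3=7.290 → R3 fires; S=9 A=1 Q=8
Draw 14: a1=0.603, a2=3.592, a3=5.832, a0=10.027; τ=−ln(0.0066)/10.027=0.501 → t=1.377 > T=1.25: stop.
At T=1.25: S=9 A=1 Q=8; the largest is S.

Dominant species at T: S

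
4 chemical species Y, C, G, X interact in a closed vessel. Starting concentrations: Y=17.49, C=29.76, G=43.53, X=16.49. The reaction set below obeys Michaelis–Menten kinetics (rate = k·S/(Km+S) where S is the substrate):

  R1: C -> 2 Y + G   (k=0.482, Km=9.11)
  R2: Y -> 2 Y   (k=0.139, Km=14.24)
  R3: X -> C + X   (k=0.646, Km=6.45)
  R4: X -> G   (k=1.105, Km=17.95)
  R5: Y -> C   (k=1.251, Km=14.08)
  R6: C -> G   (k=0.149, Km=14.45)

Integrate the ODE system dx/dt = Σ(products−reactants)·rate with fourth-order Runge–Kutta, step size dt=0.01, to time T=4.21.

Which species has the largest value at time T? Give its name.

RK4 with dt=0.01: 421 steps to T=4.21. Trajectory (selected grid times):
t=0.00: Y=17.49 C=29.76 G=43.53 X=16.49
t=0.47: Y=17.55 C=30.08 G=44.00 X=16.24
t=0.94: Y=17.61 C=30.40 G=44.47 X=16.00
t=1.40: Y=17.66 C=30.72 G=44.92 X=15.76
t=1.87: Y=17.72 C=31.04 G=45.39 X=15.52
t=2.34: Y=17.78 C=31.36 G=45.85 X=15.28
t=2.81: Y=17.84 C=31.67 G=46.31 X=15.04
t=3.27: Y=17.90 C=31.98 G=46.76 X=14.81
t=3.74: Y=17.96 C=32.30 G=47.22 X=14.57
t=4.21: Y=18.02 C=32.61 G=47.68 X=14.34
At T=4.21: Y=18.02 C=32.61 G=47.68 X=14.34; the largest is G.

Dominant species at T: G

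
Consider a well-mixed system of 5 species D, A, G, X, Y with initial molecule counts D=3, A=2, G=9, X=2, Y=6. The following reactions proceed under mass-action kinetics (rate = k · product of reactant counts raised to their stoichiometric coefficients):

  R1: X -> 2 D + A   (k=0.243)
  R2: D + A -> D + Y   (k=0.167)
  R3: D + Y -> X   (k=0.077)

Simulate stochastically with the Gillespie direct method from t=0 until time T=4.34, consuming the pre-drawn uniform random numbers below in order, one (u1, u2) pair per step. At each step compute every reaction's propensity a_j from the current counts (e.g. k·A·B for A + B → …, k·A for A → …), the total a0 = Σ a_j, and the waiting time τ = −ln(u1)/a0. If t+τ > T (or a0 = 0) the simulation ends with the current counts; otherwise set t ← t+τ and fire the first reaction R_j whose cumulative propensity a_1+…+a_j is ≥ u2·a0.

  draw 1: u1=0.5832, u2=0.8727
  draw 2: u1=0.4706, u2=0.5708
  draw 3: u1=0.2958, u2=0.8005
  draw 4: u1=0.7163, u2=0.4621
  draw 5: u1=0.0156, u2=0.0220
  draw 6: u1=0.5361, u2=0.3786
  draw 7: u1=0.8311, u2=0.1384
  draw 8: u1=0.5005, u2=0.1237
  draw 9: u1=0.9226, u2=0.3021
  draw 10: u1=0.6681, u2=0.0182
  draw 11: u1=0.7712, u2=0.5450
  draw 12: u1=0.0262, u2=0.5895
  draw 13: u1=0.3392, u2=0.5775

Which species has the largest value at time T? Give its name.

Dominant species at T: G

t=0.000: D=3 A=2 G=9 X=2 Y=6
Draw 1: a1=0.486, a2=1.002, a3=1.386, a0=2.874; τ=−ln(0.5832)/2.874=0.188 → t=0.188; u2·a0=0.8727·2.874=2.508; a1+a2=1.488 < 2.508 ≤ a1+…+a3=2.874 → R3 fires; D=2 A=2 G=9 X=3 Y=5
Draw 2: a1=0.729, a2=0.668, a3=0.770, a0=2.167; τ=−ln(0.4706)/2.167=0.348 → t=0.535; u2·a0=0.5708·2.167=1.237; a1=0.729 < 1.237 ≤ a1+a2=1.397 → R2 fires; D=2 A=1 G=9 X=3 Y=6
Draw 3: a1=0.729, a2=0.334, a3=0.924, a0=1.987; τ=−ln(0.2958)/1.987=0.613 → t=1.148; u2·a0=0.8005·1.987=1.591; a1+a2=1.063 < 1.591 ≤ a1+…+a3=1.987 → R3 fires; D=1 A=1 G=9 X=4 Y=5
Draw 4: a1=0.972, a2=0.167, a3=0.385, a0=1.524; τ=−ln(0.7163)/1.524=0.219 → t=1.367; u2·a0=0.4621·1.524=0.704 ≤ a1=0.972 → R1 fires; D=3 A=2 G=9 X=3 Y=5
Draw 5: a1=0.729, a2=1.002, a3=1.155, a0=2.886; τ=−ln(0.0156)/2.886=1.442 → t=2.809; u2·a0=0.0220·2.886=0.063 ≤ a1=0.729 → R1 fires; D=5 A=3 G=9 X=2 Y=5
Draw 6: a1=0.486, a2=2.505, a3=1.925, a0=4.916; τ=−ln(0.5361)/4.916=0.127 → t=2.936; u2·a0=0.3786·4.916=1.861; a1=0.486 < 1.861 ≤ a1+a2=2.991 → R2 fires; D=5 A=2 G=9 X=2 Y=6
Draw 7: a1=0.486, a2=1.670, a3=2.310, a0=4.466; τ=−ln(0.8311)/4.466=0.041 → t=2.977; u2·a0=0.1384·4.466=0.618; a1=0.486 < 0.618 ≤ a1+a2=2.156 → R2 fires; D=5 A=1 G=9 X=2 Y=7
Draw 8: a1=0.486, a2=0.835, a3=2.695, a0=4.016; τ=−ln(0.5005)/4.016=0.172 → t=3.150; u2·a0=0.1237·4.016=0.497; a1=0.486 < 0.497 ≤ a1+a2=1.321 → R2 fires; D=5 A=0 G=9 X=2 Y=8
Draw 9: a1=0.486, a2=0.000, a3=3.080, a0=3.566; τ=−ln(0.9226)/3.566=0.023 → t=3.172; u2·a0=0.3021·3.566=1.077; a1+a2=0.486 < 1.077 ≤ a1+…+a3=3.566 → R3 fires; D=4 A=0 G=9 X=3 Y=7
Draw 10: a1=0.729, a2=0.000, a3=2.156, a0=2.885; τ=−ln(0.6681)/2.885=0.140 → t=3.312; u2·a0=0.0182·2.885=0.053 ≤ a1=0.729 → R1 fires; D=6 A=1 G=9 X=2 Y=7
Draw 11: a1=0.486, a2=1.002, a3=3.234, a0=4.722; τ=−ln(0.7712)/4.722=0.055 → t=3.367; u2·a0=0.5450·4.722=2.573; a1+a2=1.488 < 2.573 ≤ a1+…+a3=4.722 → R3 fires; D=5 A=1 G=9 X=3 Y=6
Draw 12: a1=0.729, a2=0.835, a3=2.310, a0=3.874; τ=−ln(0.0262)/3.874=0.940 → t=4.307; u2·a0=0.5895·3.874=2.284; a1+a2=1.564 < 2.284 ≤ a1+…+a3=3.874 → R3 fires; D=4 A=1 G=9 X=4 Y=5
Draw 13: a1=0.972, a2=0.668, a3=1.540, a0=3.180; τ=−ln(0.3392)/3.180=0.340 → t=4.647 > T=4.34: stop.
At T=4.34: D=4 A=1 G=9 X=4 Y=5; the largest is G.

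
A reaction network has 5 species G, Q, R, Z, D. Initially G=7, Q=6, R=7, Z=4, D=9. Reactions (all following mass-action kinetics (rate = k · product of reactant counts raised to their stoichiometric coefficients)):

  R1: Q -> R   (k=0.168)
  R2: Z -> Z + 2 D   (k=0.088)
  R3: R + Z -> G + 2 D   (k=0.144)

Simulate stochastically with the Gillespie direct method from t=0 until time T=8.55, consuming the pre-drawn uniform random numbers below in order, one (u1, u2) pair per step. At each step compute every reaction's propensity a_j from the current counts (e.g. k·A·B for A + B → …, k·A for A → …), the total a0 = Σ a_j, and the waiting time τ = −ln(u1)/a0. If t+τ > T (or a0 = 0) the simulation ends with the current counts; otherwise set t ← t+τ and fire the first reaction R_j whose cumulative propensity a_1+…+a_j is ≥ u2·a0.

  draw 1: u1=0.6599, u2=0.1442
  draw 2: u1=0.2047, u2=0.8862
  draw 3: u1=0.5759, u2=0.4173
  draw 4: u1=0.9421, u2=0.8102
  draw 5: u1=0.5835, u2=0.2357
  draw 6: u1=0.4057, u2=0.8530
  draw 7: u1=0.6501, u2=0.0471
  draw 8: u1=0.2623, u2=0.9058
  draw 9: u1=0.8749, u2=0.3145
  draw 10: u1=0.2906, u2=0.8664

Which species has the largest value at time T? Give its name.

t=0.000: G=7 Q=6 R=7 Z=4 D=9
Draw 1: a1=1.008, a2=0.352, a3=4.032, a0=5.392; τ=−ln(0.6599)/5.392=0.077 → t=0.077; u2·a0=0.1442·5.392=0.778 ≤ a1=1.008 → R1 fires; G=7 Q=5 R=8 Z=4 D=9
Draw 2: a1=0.840, a2=0.352, a3=4.608, a0=5.800; τ=−ln(0.2047)/5.800=0.273 → t=0.351; u2·a0=0.8862·5.800=5.140; a1+a2=1.192 < 5.140 ≤ a1+…+a3=5.800 → R3 fires; G=8 Q=5 R=7 Z=3 D=11
Draw 3: a1=0.840, a2=0.264, a3=3.024, a0=4.128; τ=−ln(0.5759)/4.128=0.134 → t=0.484; u2·a0=0.4173·4.128=1.723; a1+a2=1.104 < 1.723 ≤ a1+…+a3=4.128 → R3 fires; G=9 Q=5 R=6 Z=2 D=13
Draw 4: a1=0.840, a2=0.176, a3=1.728, a0=2.744; τ=−ln(0.9421)/2.744=0.022 → t=0.506; u2·a0=0.8102·2.744=2.223; a1+a2=1.016 < 2.223 ≤ a1+…+a3=2.744 → R3 fires; G=10 Q=5 R=5 Z=1 D=15
Draw 5: a1=0.840, a2=0.088, a3=0.720, a0=1.648; τ=−ln(0.5835)/1.648=0.327 → t=0.833; u2·a0=0.2357·1.648=0.388 ≤ a1=0.840 → R1 fires; G=10 Q=4 R=6 Z=1 D=15
Draw 6: a1=0.672, a2=0.088, a3=0.864, a0=1.624; τ=−ln(0.4057)/1.624=0.556 → t=1.388; u2·a0=0.8530·1.624=1.385; a1+a2=0.760 < 1.385 ≤ a1+…+a3=1.624 → R3 fires; G=11 Q=4 R=5 Z=0 D=17
Draw 7: a1=0.672, a2=0.000, a3=0.000, a0=0.672; τ=−ln(0.6501)/0.672=0.641 → t=2.029; u2·a0=0.0471·0.672=0.032 ≤ a1=0.672 → R1 fires; G=11 Q=3 R=6 Z=0 D=17
Draw 8: a1=0.504, a2=0.000, a3=0.000, a0=0.504; τ=−ln(0.2623)/0.504=2.655 → t=4.684; u2·a0=0.9058·0.504=0.457 ≤ a1=0.504 → R1 fires; G=11 Q=2 R=7 Z=0 D=17
Draw 9: a1=0.336, a2=0.000, a3=0.000, a0=0.336; τ=−ln(0.8749)/0.336=0.398 → t=5.082; u2·a0=0.3145·0.336=0.106 ≤ a1=0.336 → R1 fires; G=11 Q=1 R=8 Z=0 D=17
Draw 10: a1=0.168, a2=0.000, a3=0.000, a0=0.168; τ=−ln(0.2906)/0.168=7.356 → t=12.438 > T=8.55: stop.
At T=8.55: G=11 Q=1 R=8 Z=0 D=17; the largest is D.

Dominant species at T: D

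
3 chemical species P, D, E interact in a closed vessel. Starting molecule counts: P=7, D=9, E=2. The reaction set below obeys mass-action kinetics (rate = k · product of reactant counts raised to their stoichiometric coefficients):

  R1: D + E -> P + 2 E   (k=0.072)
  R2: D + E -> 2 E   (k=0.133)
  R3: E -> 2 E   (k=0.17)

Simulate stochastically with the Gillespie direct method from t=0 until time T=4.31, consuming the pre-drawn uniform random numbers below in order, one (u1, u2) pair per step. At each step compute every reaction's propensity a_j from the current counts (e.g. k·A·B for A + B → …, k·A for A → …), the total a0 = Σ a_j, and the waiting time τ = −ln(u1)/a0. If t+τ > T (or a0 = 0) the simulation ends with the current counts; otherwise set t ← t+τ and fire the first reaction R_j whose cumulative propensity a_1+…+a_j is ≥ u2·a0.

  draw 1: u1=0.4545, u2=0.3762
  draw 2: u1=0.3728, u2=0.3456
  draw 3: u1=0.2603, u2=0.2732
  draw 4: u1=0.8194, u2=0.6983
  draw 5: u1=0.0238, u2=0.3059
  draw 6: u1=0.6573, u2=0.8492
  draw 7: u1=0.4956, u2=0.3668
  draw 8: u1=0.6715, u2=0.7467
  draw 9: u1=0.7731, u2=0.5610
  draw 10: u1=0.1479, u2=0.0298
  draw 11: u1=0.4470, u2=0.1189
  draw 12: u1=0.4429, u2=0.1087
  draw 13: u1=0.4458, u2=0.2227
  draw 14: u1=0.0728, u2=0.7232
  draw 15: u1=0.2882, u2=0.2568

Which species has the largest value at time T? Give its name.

t=0.000: P=7 D=9 E=2
Draw 1: a1=1.296, a2=2.394, a3=0.340, a0=4.030; τ=−ln(0.4545)/4.030=0.196 → t=0.196; u2·a0=0.3762·4.030=1.516; a1=1.296 < 1.516 ≤ a1+a2=3.690 → R2 fires; P=7 D=8 E=3
Draw 2: a1=1.728, a2=3.192, a3=0.510, a0=5.430; τ=−ln(0.3728)/5.430=0.182 → t=0.377; u2·a0=0.3456·5.430=1.877; a1=1.728 < 1.877 ≤ a1+a2=4.920 → R2 fires; P=7 D=7 E=4
Draw 3: a1=2.016, a2=3.724, a3=0.680, a0=6.420; τ=−ln(0.2603)/6.420=0.210 → t=0.587; u2·a0=0.2732·6.420=1.754 ≤ a1=2.016 → R1 fires; P=8 D=6 E=5
Draw 4: a1=2.160, a2=3.990, a3=0.850, a0=7.000; τ=−ln(0.8194)/7.000=0.028 → t=0.615; u2·a0=0.6983·7.000=4.888; a1=2.160 < 4.888 ≤ a1+a2=6.150 → R2 fires; P=8 D=5 E=6
Draw 5: a1=2.160, a2=3.990, a3=1.020, a0=7.170; τ=−ln(0.0238)/7.170=0.521 → t=1.137; u2·a0=0.3059·7.170=2.193; a1=2.160 < 2.193 ≤ a1+a2=6.150 → R2 fires; P=8 D=4 E=7
Draw 6: a1=2.016, a2=3.724, a3=1.190, a0=6.930; τ=−ln(0.6573)/6.930=0.061 → t=1.197; u2·a0=0.8492·6.930=5.885; a1+a2=5.740 < 5.885 ≤ a1+…+a3=6.930 → R3 fires; P=8 D=4 E=8
Draw 7: a1=2.304, a2=4.256, a3=1.360, a0=7.920; τ=−ln(0.4956)/7.920=0.089 → t=1.286; u2·a0=0.3668·7.920=2.905; a1=2.304 < 2.905 ≤ a1+a2=6.560 → R2 fires; P=8 D=3 E=9
Draw 8: a1=1.944, a2=3.591, a3=1.530, a0=7.065; τ=−ln(0.6715)/7.065=0.056 → t=1.342; u2·a0=0.7467·7.065=5.275; a1=1.944 < 5.275 ≤ a1+a2=5.535 → R2 fires; P=8 D=2 E=10
Draw 9: a1=1.440, a2=2.660, a3=1.700, a0=5.800; τ=−ln(0.7731)/5.800=0.044 → t=1.387; u2·a0=0.5610·5.800=3.254; a1=1.440 < 3.254 ≤ a1+a2=4.100 → R2 fires; P=8 D=1 E=11
Draw 10: a1=0.792, a2=1.463, a3=1.870, a0=4.125; τ=−ln(0.1479)/4.125=0.463 → t=1.850; u2·a0=0.0298·4.125=0.123 ≤ a1=0.792 → R1 fires; P=9 D=0 E=12
Draw 11: a1=0.000, a2=0.000, a3=2.040, a0=2.040; τ=−ln(0.4470)/2.040=0.395 → t=2.245; u2·a0=0.1189·2.040=0.243; a1+a2=0.000 < 0.243 ≤ a1+…+a3=2.040 → R3 fires; P=9 D=0 E=13
Draw 12: a1=0.000, a2=0.000, a3=2.210, a0=2.210; τ=−ln(0.4429)/2.210=0.369 → t=2.613; u2·a0=0.1087·2.210=0.240; a1+a2=0.000 < 0.240 ≤ a1+…+a3=2.210 → R3 fires; P=9 D=0 E=14
Draw 13: a1=0.000, a2=0.000, a3=2.380, a0=2.380; τ=−ln(0.4458)/2.380=0.339 → t=2.953; u2·a0=0.2227·2.380=0.530; a1+a2=0.000 < 0.530 ≤ a1+…+a3=2.380 → R3 fires; P=9 D=0 E=15
Draw 14: a1=0.000, a2=0.000, a3=2.550, a0=2.550; τ=−ln(0.0728)/2.550=1.027 → t=3.980; u2·a0=0.7232·2.550=1.844; a1+a2=0.000 < 1.844 ≤ a1+…+a3=2.550 → R3 fires; P=9 D=0 E=16
Draw 15: a1=0.000, a2=0.000, a3=2.720, a0=2.720; τ=−ln(0.2882)/2.720=0.457 → t=4.438 > T=4.31: stop.
At T=4.31: P=9 D=0 E=16; the largest is E.

Dominant species at T: E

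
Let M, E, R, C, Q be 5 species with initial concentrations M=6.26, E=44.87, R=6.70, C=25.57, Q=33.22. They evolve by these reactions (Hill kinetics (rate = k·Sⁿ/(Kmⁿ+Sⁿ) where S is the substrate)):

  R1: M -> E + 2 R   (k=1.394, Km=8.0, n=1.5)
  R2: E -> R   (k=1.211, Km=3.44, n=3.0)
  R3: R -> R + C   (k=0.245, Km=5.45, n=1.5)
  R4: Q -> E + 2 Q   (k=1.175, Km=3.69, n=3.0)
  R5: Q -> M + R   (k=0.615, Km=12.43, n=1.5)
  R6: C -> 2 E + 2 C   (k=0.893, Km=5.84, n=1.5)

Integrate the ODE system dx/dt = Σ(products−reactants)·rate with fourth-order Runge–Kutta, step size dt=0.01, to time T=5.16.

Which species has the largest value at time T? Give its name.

Dominant species at T: E

RK4 with dt=0.01: 516 steps to T=5.16. Trajectory (selected grid times):
t=0.00: M=6.26 E=44.87 R=6.70 C=25.57 Q=33.22
t=0.57: M=6.22 E=46.09 R=8.32 C=26.12 Q=33.60
t=1.15: M=6.19 E=47.34 R=9.97 C=26.68 Q=33.99
t=1.72: M=6.15 E=48.56 R=11.59 C=27.25 Q=34.37
t=2.29: M=6.12 E=49.79 R=13.21 C=27.82 Q=34.75
t=2.87: M=6.09 E=51.04 R=14.85 C=28.41 Q=35.14
t=3.44: M=6.07 E=52.26 R=16.47 C=28.99 Q=35.52
t=4.01: M=6.04 E=53.49 R=18.08 C=29.57 Q=35.90
t=4.59: M=6.02 E=54.74 R=19.72 C=30.17 Q=36.28
t=5.16: M=6.00 E=55.98 R=21.33 C=30.77 Q=36.66
At T=5.16: M=6.00 E=55.98 R=21.33 C=30.77 Q=36.66; the largest is E.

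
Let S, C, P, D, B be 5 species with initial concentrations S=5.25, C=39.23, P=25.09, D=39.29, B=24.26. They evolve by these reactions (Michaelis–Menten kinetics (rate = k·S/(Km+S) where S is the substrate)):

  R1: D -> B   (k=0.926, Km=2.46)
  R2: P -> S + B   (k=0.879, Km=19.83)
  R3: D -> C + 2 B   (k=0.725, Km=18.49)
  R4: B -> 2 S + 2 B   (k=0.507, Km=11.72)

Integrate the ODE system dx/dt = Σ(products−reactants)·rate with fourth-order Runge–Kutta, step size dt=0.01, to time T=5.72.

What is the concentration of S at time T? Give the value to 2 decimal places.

S at T = 12.21

RK4 with dt=0.01: 572 steps to T=5.72. Trajectory (selected grid times):
t=0.00: S=5.25 C=39.23 P=25.09 D=39.29 B=24.26
t=0.64: S=6.01 C=39.54 P=24.78 D=38.42 B=25.98
t=1.27: S=6.76 C=39.85 P=24.47 D=37.56 B=27.67
t=1.91: S=7.53 C=40.16 P=24.16 D=36.70 B=29.39
t=2.54: S=8.29 C=40.46 P=23.86 D=35.85 B=31.07
t=3.18: S=9.07 C=40.77 P=23.55 D=34.99 B=32.78
t=3.81: S=9.84 C=41.07 P=23.25 D=34.15 B=34.46
t=4.45: S=10.63 C=41.37 P=22.95 D=33.30 B=36.15
t=5.08: S=11.42 C=41.66 P=22.65 D=32.46 B=37.82
t=5.72: S=12.21 C=41.95 P=22.35 D=31.62 B=39.51
Read off S at T=5.72: 12.21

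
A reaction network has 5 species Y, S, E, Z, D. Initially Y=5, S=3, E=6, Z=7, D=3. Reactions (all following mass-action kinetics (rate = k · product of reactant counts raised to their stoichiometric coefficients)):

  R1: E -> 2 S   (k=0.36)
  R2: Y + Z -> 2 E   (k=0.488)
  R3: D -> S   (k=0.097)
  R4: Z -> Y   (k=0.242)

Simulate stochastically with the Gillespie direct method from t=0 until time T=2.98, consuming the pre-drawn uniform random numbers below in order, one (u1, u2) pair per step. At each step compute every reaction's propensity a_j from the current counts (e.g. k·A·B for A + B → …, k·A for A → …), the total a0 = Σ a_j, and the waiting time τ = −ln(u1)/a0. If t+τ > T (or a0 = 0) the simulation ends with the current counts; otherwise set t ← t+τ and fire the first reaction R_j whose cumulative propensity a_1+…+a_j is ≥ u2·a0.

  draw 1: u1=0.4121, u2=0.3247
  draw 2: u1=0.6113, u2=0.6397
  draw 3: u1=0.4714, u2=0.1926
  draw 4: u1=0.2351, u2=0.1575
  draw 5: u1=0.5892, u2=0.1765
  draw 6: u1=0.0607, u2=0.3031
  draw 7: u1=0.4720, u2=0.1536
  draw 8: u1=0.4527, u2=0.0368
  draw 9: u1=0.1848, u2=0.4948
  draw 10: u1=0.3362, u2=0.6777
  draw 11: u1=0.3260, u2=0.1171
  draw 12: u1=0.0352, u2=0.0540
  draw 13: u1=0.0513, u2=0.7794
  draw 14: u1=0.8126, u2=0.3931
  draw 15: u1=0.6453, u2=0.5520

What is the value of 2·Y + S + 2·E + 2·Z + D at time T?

Value at T = 42

Check how each reaction changes W = 2·Y + S + 2·E + 2·Z + D (weight of products minus weight of reactants):
R1: E -> 2 S: (1·2) − (2·1) = 2 − 2 = 0
R2: Y + Z -> 2 E: (2·2) − (2·1 + 2·1) = 4 − 4 = 0
R3: D -> S: (1·1) − (1·1) = 1 − 1 = 0
R4: Z -> Y: (2·1) − (2·1) = 2 − 2 = 0
Every reaction leaves W unchanged, so W is conserved and no simulation is needed: W(T) = W(0) = 2·5 + 3 + 2·6 + 2·7 + 3 = 42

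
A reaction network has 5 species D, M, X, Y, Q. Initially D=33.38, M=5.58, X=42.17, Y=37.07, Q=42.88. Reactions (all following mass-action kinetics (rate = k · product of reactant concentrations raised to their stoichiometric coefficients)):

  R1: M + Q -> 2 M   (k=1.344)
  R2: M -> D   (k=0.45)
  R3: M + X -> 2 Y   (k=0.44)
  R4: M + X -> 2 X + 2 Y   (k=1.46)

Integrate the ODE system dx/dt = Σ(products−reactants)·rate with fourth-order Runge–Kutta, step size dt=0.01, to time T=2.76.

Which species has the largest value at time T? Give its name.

RK4 with dt=0.01: 276 steps to T=2.76. Trajectory (selected grid times):
t=0.00: D=33.38 M=5.58 X=42.17 Y=37.07 Q=42.88
t=0.31: D=33.45 M=0.00 X=49.52 Y=64.45 Q=34.70
t=0.61: D=33.45 M=0.00 X=49.52 Y=64.45 Q=34.70
t=0.92: D=33.45 M=0.00 X=49.52 Y=64.45 Q=34.70
t=1.23: D=33.45 M=0.00 X=49.52 Y=64.45 Q=34.70
t=1.53: D=33.45 M=0.00 X=49.52 Y=64.45 Q=34.70
t=1.84: D=33.45 M=0.00 X=49.52 Y=64.45 Q=34.70
t=2.15: D=33.45 M=0.00 X=49.52 Y=64.45 Q=34.70
t=2.45: D=33.45 M=0.00 X=49.52 Y=64.45 Q=34.70
t=2.76: D=33.45 M=0.00 X=49.52 Y=64.45 Q=34.70
At T=2.76: D=33.45 M=0.00 X=49.52 Y=64.45 Q=34.70; the largest is Y.

Dominant species at T: Y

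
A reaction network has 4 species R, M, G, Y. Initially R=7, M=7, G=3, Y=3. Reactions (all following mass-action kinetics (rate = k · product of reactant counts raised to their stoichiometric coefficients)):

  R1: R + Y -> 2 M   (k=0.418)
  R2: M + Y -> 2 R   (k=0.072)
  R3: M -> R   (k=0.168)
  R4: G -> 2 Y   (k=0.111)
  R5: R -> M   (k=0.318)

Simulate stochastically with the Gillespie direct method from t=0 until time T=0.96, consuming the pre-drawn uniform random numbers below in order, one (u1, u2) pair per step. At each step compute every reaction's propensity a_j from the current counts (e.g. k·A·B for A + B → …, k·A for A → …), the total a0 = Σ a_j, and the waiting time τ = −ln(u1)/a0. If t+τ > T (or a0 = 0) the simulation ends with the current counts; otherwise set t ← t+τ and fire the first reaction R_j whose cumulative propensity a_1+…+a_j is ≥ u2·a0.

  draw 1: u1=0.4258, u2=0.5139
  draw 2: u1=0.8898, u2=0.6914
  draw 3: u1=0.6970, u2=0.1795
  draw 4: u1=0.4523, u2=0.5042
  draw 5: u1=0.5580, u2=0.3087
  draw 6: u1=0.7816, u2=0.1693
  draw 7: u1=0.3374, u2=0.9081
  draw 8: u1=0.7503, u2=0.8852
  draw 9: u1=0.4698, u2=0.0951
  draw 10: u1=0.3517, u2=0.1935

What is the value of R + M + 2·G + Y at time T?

Check how each reaction changes W = R + M + 2·G + Y (weight of products minus weight of reactants):
R1: R + Y -> 2 M: (1·2) − (1·1 + 1·1) = 2 − 2 = 0
R2: M + Y -> 2 R: (1·2) − (1·1 + 1·1) = 2 − 2 = 0
R3: M -> R: (1·1) − (1·1) = 1 − 1 = 0
R4: G -> 2 Y: (1·2) − (2·1) = 2 − 2 = 0
R5: R -> M: (1·1) − (1·1) = 1 − 1 = 0
Every reaction leaves W unchanged, so W is conserved and no simulation is needed: W(T) = W(0) = 7 + 7 + 2·3 + 3 = 23

Value at T = 23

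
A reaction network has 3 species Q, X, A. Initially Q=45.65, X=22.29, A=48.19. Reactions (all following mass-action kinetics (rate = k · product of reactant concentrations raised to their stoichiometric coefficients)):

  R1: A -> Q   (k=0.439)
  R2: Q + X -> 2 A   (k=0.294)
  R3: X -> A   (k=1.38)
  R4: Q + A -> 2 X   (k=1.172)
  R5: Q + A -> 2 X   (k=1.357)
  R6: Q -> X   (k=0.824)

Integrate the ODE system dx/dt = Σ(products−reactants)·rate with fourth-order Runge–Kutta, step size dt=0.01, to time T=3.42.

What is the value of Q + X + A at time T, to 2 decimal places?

Value at T = 116.13

Check how each reaction changes W = Q + X + A (weight of products minus weight of reactants):
R1: A -> Q: (1·1) − (1·1) = 1 − 1 = 0
R2: Q + X -> 2 A: (1·2) − (1·1 + 1·1) = 2 − 2 = 0
R3: X -> A: (1·1) − (1·1) = 1 − 1 = 0
R4: Q + A -> 2 X: (1·2) − (1·1 + 1·1) = 2 − 2 = 0
R5: Q + A -> 2 X: (1·2) − (1·1 + 1·1) = 2 − 2 = 0
R6: Q -> X: (1·1) − (1·1) = 1 − 1 = 0
Every reaction leaves W unchanged, so W is conserved and no simulation is needed: W(T) = W(0) = 45.65 + 22.29 + 48.19 = 116.13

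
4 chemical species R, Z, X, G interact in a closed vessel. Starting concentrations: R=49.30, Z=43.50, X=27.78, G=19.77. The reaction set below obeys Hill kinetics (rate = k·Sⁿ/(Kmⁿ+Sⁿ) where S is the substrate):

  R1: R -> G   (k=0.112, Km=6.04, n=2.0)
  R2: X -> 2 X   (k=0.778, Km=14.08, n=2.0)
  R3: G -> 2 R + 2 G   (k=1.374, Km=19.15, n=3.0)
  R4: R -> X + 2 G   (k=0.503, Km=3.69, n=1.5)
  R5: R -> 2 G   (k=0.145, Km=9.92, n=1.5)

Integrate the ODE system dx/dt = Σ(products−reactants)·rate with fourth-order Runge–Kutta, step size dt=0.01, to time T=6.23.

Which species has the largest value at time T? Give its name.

RK4 with dt=0.01: 623 steps to T=6.23. Trajectory (selected grid times):
t=0.00: R=49.30 Z=43.50 X=27.78 G=19.77
t=0.69: R=49.84 Z=43.50 X=28.55 G=21.23
t=1.38: R=50.47 Z=43.50 X=29.32 G=22.74
t=2.08: R=51.20 Z=43.50 X=30.11 G=24.32
t=2.77: R=52.01 Z=43.50 X=30.90 G=25.92
t=3.46: R=52.88 Z=43.50 X=31.68 G=27.56
t=4.15: R=53.82 Z=43.50 X=32.48 G=29.23
t=4.85: R=54.83 Z=43.50 X=33.28 G=30.95
t=5.54: R=55.88 Z=43.50 X=34.08 G=32.67
t=6.23: R=56.97 Z=43.50 X=34.88 G=34.42
At T=6.23: R=56.97 Z=43.50 X=34.88 G=34.42; the largest is R.

Dominant species at T: R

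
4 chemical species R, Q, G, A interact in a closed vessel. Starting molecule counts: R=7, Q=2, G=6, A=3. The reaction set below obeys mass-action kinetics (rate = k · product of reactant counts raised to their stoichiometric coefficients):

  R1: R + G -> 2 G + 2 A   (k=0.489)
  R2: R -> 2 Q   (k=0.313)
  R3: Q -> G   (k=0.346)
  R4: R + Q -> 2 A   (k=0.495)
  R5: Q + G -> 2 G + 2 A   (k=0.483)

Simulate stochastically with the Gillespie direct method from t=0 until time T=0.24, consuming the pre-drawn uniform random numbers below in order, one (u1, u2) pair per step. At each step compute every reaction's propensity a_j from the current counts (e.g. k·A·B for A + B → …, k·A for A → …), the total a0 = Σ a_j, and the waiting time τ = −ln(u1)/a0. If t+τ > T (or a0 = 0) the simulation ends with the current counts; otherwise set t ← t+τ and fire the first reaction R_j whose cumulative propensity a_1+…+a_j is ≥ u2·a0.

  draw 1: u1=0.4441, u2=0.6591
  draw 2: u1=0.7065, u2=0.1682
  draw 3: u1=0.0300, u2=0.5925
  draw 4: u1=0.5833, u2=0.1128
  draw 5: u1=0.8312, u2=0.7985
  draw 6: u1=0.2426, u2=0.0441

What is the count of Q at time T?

Q at T = 0

t=0.000: R=7 Q=2 G=6 A=3
Draw 1: a1=20.538, a2=2.191, a3=0.692, a4=6.930, a5=5.796, a0=36.147; τ=−ln(0.4441)/36.147=0.022 → t=0.022; u2·a0=0.6591·36.147=23.824; a1+…+a3=23.421 < 23.824 ≤ a1+…+a4=30.351 → R4 fires; R=6 Q=1 G=6 A=5
Draw 2: a1=17.604, a2=1.878, a3=0.346, a4=2.970, a5=2.898, a0=25.696; τ=−ln(0.7065)/25.696=0.014 → t=0.036; u2·a0=0.1682·25.696=4.322 ≤ a1=17.604 → R1 fires; R=5 Q=1 G=7 A=7
Draw 3: a1=17.115, a2=1.565, a3=0.346, a4=2.475, a5=3.381, a0=24.882; τ=−ln(0.0300)/24.882=0.141 → t=0.177; u2·a0=0.5925·24.882=14.743 ≤ a1=17.115 → R1 fires; R=4 Q=1 G=8 A=9
Draw 4: a1=15.648, a2=1.252, a3=0.346, a4=1.980, a5=3.864, a0=23.090; τ=−ln(0.5833)/23.090=0.023 → t=0.200; u2·a0=0.1128·23.090=2.605 ≤ a1=15.648 → R1 fires; R=3 Q=1 G=9 A=11
Draw 5: a1=13.203, a2=0.939, a3=0.346, a4=1.485, a5=4.347, a0=20.320; τ=−ln(0.8312)/20.320=0.009 → t=0.209; u2·a0=0.7985·20.320=16.226; a1+…+a4=15.973 < 16.226 ≤ a1+…+a5=20.320 → R5 fires; R=3 Q=0 G=10 A=13
Draw 6: a1=14.670, a2=0.939, a3=0.000, a4=0.000, a5=0.000, a0=15.609; τ=−ln(0.2426)/15.609=0.091 → t=0.300 > T=0.24: stop.
Read off Q at T=0.24: 0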